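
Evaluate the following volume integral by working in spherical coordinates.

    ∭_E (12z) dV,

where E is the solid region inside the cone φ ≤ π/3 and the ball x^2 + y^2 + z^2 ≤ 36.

In spherical coordinates, x = ρ sin(φ) cos(θ), y = ρ sin(φ) sin(θ), z = ρ cos(φ), and dV = ρ^2 sin(φ) dρ dφ dθ.

The integrand becomes 12ρ cos(φ), so

    ∭_E (12z) dV = ∫_{0}^{2π} ∫_{0}^{π/3} ∫_{0}^{6} (12ρ cos(φ)) · ρ^2 sin(φ) dρ dφ dθ.

Inner (ρ): 1944sin(2φ).
Middle (φ): 1458.
Outer (θ): 2916π.

Therefore the triple integral equals 2916π.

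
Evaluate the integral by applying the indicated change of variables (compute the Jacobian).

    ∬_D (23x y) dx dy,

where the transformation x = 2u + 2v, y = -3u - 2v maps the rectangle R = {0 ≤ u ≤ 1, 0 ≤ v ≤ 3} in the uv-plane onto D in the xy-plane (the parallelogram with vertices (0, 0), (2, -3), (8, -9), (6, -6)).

Compute the Jacobian determinant of (x, y) with respect to (u, v):

    ∂(x,y)/∂(u,v) = | 2  2 | = (2)(-2) - (2)(-3) = 2.
                   | -3  -2 |

Its absolute value is |J| = 2 (the area scaling factor).

Substituting x = 2u + 2v, y = -3u - 2v into the integrand,

    23x y → -138u^2 - 230u v - 92v^2,

so the integral becomes

    ∬_R (-138u^2 - 230u v - 92v^2) · |J| du dv = ∫_0^1 ∫_0^3 (-276u^2 - 460u v - 184v^2) dv du.

Inner (v): -828u^2 - 2070u - 1656.
Outer (u): -2967.

Therefore ∬_D (23x y) dx dy = -2967.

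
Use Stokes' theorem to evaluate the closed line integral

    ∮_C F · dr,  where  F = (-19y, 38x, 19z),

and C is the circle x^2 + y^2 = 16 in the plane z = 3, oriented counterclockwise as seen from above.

Let S be the flat disk x^2 + y^2 ≤ 16 in the plane z = 3, with upward unit normal n̂ = ẑ. By Stokes' theorem,

    ∮_C F · dr = ∬_S (∇ × F) · n̂ dS = ∬_D (curl F)_z dA,

where D is the disk x^2 + y^2 ≤ 16.

Compute the curl of F = (-19y, 38x, 19z):
    (∇ × F)_x = ∂F_z/∂y - ∂F_y/∂z = 0,
    (∇ × F)_y = ∂F_x/∂z - ∂F_z/∂x = 0,
    (∇ × F)_z = ∂F_y/∂x - ∂F_x/∂y = 57.

On z = 3, (curl F)_z = 57.

Convert to polar (x = r cos θ, y = r sin θ, dA = r dr dθ); the integrand becomes 57, so

    ∬_D (curl F)_z dA = ∫_0^{2π} ∫_0^{4} (57) · r dr dθ.

Inner (r from 0 to 4): 456.
Outer (θ from 0 to 2π): 912π.

Therefore ∮_C F · dr = 912π.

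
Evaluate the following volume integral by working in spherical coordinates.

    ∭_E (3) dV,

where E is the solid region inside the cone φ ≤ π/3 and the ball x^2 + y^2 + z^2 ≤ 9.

In spherical coordinates, x = ρ sin(φ) cos(θ), y = ρ sin(φ) sin(θ), z = ρ cos(φ), and dV = ρ^2 sin(φ) dρ dφ dθ.

The integrand becomes 3, so

    ∭_E (3) dV = ∫_{0}^{2π} ∫_{0}^{π/3} ∫_{0}^{3} (3) · ρ^2 sin(φ) dρ dφ dθ.

Inner (ρ): 27sin(φ).
Middle (φ): 27/2.
Outer (θ): 27π.

Therefore the triple integral equals 27π.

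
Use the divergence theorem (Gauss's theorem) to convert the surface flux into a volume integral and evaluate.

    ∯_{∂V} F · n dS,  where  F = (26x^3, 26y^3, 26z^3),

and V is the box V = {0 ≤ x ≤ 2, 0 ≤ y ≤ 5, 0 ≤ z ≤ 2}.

By the divergence theorem,

    ∯_{∂V} F · n dS = ∭_V (∇ · F) dV.

Compute the divergence:
    ∇ · F = ∂F_x/∂x + ∂F_y/∂y + ∂F_z/∂z = 78x^2 + 78y^2 + 78z^2.

V is a rectangular box, so dV = dx dy dz with 0 ≤ x ≤ 2, 0 ≤ y ≤ 5, 0 ≤ z ≤ 2.

Integrate (78x^2 + 78y^2 + 78z^2) over V as an iterated integral:

    ∭_V (∇·F) dV = ∫_0^{2} ∫_0^{5} ∫_0^{2} (78x^2 + 78y^2 + 78z^2) dz dy dx.

Inner (z from 0 to 2): 156x^2 + 156y^2 + 208.
Middle (y from 0 to 5): 780x^2 + 7540.
Outer (x from 0 to 2): 17160.

Therefore ∯_{∂V} F · n dS = 17160.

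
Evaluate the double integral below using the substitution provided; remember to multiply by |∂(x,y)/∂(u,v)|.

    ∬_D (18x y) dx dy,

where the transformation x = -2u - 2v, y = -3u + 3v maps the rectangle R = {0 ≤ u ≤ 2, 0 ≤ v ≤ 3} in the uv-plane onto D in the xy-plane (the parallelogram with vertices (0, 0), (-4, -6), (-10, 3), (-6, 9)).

Compute the Jacobian determinant of (x, y) with respect to (u, v):

    ∂(x,y)/∂(u,v) = | -2  -2 | = (-2)(3) - (-2)(-3) = -12.
                   | -3  3 |

Its absolute value is |J| = 12 (the area scaling factor).

Substituting x = -2u - 2v, y = -3u + 3v into the integrand,

    18x y → 108u^2 - 108v^2,

so the integral becomes

    ∬_R (108u^2 - 108v^2) · |J| du dv = ∫_0^2 ∫_0^3 (1296u^2 - 1296v^2) dv du.

Inner (v): 3888u^2 - 11664.
Outer (u): -12960.

Therefore ∬_D (18x y) dx dy = -12960.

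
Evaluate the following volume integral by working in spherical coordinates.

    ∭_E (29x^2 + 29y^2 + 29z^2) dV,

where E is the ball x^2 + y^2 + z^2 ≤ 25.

In spherical coordinates, x = ρ sin(φ) cos(θ), y = ρ sin(φ) sin(θ), z = ρ cos(φ), and dV = ρ^2 sin(φ) dρ dφ dθ.

The integrand becomes 29ρ^2, so

    ∭_E (29x^2 + 29y^2 + 29z^2) dV = ∫_{0}^{2π} ∫_{0}^{π} ∫_{0}^{5} (29ρ^2) · ρ^2 sin(φ) dρ dφ dθ.

Inner (ρ): 18125sin(φ).
Middle (φ): 36250.
Outer (θ): 72500π.

Therefore the triple integral equals 72500π.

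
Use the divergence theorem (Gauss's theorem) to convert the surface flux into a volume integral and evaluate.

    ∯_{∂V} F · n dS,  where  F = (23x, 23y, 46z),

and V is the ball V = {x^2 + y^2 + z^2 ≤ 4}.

By the divergence theorem,

    ∯_{∂V} F · n dS = ∭_V (∇ · F) dV.

Compute the divergence:
    ∇ · F = ∂F_x/∂x + ∂F_y/∂y + ∂F_z/∂z = 23 + 23 + 46 = 92.

In spherical coordinates, x = ρ sin(φ) cos(θ), y = ρ sin(φ) sin(θ), z = ρ cos(φ), dV = ρ^2 sin(φ) dρ dφ dθ, with 0 ≤ ρ ≤ 2, 0 ≤ φ ≤ π, 0 ≤ θ ≤ 2π.

The integrand, after substitution and multiplying by the volume element, becomes (92) · ρ^2 sin(φ), so

    ∭_V (∇·F) dV = ∫_0^{2π} ∫_0^{π} ∫_0^{2} (92) · ρ^2 sin(φ) dρ dφ dθ.

Inner (ρ from 0 to 2): 736sin(φ)/3.
Middle (φ from 0 to π): 1472/3.
Outer (θ from 0 to 2π): 2944π/3.

Therefore ∯_{∂V} F · n dS = 2944π/3.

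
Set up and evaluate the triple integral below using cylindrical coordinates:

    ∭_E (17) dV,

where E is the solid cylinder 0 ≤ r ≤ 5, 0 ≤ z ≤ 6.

In cylindrical coordinates, x = r cos(θ), y = r sin(θ), z = z, and dV = r dr dθ dz.

The integrand becomes 17, so

    ∭_E (17) dV = ∫_{0}^{2π} ∫_{0}^{5} ∫_{0}^{6} (17) · r dz dr dθ.

Inner (z): 102r.
Middle (r from 0 to 5): 1275.
Outer (θ): 2550π.

Therefore the triple integral equals 2550π.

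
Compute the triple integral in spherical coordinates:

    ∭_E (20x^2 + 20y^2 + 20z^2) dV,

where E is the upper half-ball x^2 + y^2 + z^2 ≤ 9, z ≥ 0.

In spherical coordinates, x = ρ sin(φ) cos(θ), y = ρ sin(φ) sin(θ), z = ρ cos(φ), and dV = ρ^2 sin(φ) dρ dφ dθ.

The integrand becomes 20ρ^2, so

    ∭_E (20x^2 + 20y^2 + 20z^2) dV = ∫_{0}^{2π} ∫_{0}^{π/2} ∫_{0}^{3} (20ρ^2) · ρ^2 sin(φ) dρ dφ dθ.

Inner (ρ): 972sin(φ).
Middle (φ): 972.
Outer (θ): 1944π.

Therefore the triple integral equals 1944π.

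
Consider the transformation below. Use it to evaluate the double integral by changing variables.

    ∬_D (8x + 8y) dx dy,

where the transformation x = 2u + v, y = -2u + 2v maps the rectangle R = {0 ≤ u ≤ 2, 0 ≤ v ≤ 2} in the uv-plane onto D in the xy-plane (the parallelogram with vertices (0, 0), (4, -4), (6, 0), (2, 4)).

Compute the Jacobian determinant of (x, y) with respect to (u, v):

    ∂(x,y)/∂(u,v) = | 2  1 | = (2)(2) - (1)(-2) = 6.
                   | -2  2 |

Its absolute value is |J| = 6 (the area scaling factor).

Substituting x = 2u + v, y = -2u + 2v into the integrand,

    8x + 8y → 24v,

so the integral becomes

    ∬_R (24v) · |J| du dv = ∫_0^2 ∫_0^2 (144v) dv du.

Inner (v): 288.
Outer (u): 576.

Therefore ∬_D (8x + 8y) dx dy = 576.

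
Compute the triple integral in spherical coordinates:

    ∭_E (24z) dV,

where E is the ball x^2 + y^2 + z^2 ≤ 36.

In spherical coordinates, x = ρ sin(φ) cos(θ), y = ρ sin(φ) sin(θ), z = ρ cos(φ), and dV = ρ^2 sin(φ) dρ dφ dθ.

The integrand becomes 24ρ cos(φ), so

    ∭_E (24z) dV = ∫_{0}^{2π} ∫_{0}^{π} ∫_{0}^{6} (24ρ cos(φ)) · ρ^2 sin(φ) dρ dφ dθ.

Inner (ρ): 3888sin(2φ).
Middle (φ): 0.
Outer (θ): 0.

Therefore the triple integral equals 0.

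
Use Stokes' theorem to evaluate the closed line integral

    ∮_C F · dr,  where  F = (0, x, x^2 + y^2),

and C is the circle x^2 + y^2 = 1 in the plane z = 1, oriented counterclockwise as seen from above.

Let S be the flat disk x^2 + y^2 ≤ 1 in the plane z = 1, with upward unit normal n̂ = ẑ. By Stokes' theorem,

    ∮_C F · dr = ∬_S (∇ × F) · n̂ dS = ∬_D (curl F)_z dA,

where D is the disk x^2 + y^2 ≤ 1.

Compute the curl of F = (0, x, x^2 + y^2):
    (∇ × F)_x = ∂F_z/∂y - ∂F_y/∂z = 2y,
    (∇ × F)_y = ∂F_x/∂z - ∂F_z/∂x = -2x,
    (∇ × F)_z = ∂F_y/∂x - ∂F_x/∂y = 1.

On z = 1, (curl F)_z = 1.

Convert to polar (x = r cos θ, y = r sin θ, dA = r dr dθ); the integrand becomes 1, so

    ∬_D (curl F)_z dA = ∫_0^{2π} ∫_0^{1} (1) · r dr dθ.

Inner (r from 0 to 1): 1/2.
Outer (θ from 0 to 2π): π.

Therefore ∮_C F · dr = π.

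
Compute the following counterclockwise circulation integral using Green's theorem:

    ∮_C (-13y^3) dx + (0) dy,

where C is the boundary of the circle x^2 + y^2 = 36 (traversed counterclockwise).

Green's theorem converts the closed line integral into a double integral over the enclosed region D:

    ∮_C P dx + Q dy = ∬_D (∂Q/∂x - ∂P/∂y) dA.

Here P = -13y^3, Q = 0, so

    ∂Q/∂x = 0,    ∂P/∂y = -39y^2,
    ∂Q/∂x - ∂P/∂y = 39y^2.

D is the region x^2 + y^2 ≤ 36. Evaluating the double integral:

In polar coordinates (x = r cos θ, y = r sin θ, dA = r dr dθ) the integrand becomes 39r^2sin(θ)^2, so

    ∬_D (39y^2) dA = ∫_0^{2π} ∫_0^{6} (39r^2sin(θ)^2) · r dr dθ.

Inner (r from 0 to 6): 12636sin(θ)^2.
Outer (θ from 0 to 2π): 12636π.

Therefore ∮_C P dx + Q dy = 12636π.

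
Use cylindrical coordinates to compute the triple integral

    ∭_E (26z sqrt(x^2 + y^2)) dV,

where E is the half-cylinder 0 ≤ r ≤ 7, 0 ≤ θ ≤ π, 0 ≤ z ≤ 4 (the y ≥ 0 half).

In cylindrical coordinates, x = r cos(θ), y = r sin(θ), z = z, and dV = r dr dθ dz.

The integrand becomes 26r z, so

    ∭_E (26z sqrt(x^2 + y^2)) dV = ∫_{0}^{π} ∫_{0}^{7} ∫_{0}^{4} (26r z) · r dz dr dθ.

Inner (z): 208r^2.
Middle (r from 0 to 7): 71344/3.
Outer (θ): 71344π/3.

Therefore the triple integral equals 71344π/3.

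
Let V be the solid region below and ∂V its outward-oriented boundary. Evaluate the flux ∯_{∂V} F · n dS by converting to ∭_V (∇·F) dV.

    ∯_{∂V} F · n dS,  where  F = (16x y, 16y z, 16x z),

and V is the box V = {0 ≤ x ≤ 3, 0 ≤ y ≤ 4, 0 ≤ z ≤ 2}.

By the divergence theorem,

    ∯_{∂V} F · n dS = ∭_V (∇ · F) dV.

Compute the divergence:
    ∇ · F = ∂F_x/∂x + ∂F_y/∂y + ∂F_z/∂z = 16y + 16z + 16x = 16x + 16y + 16z.

V is a rectangular box, so dV = dx dy dz with 0 ≤ x ≤ 3, 0 ≤ y ≤ 4, 0 ≤ z ≤ 2.

Integrate (16x + 16y + 16z) over V as an iterated integral:

    ∭_V (∇·F) dV = ∫_0^{3} ∫_0^{4} ∫_0^{2} (16x + 16y + 16z) dz dy dx.

Inner (z from 0 to 2): 32x + 32y + 32.
Middle (y from 0 to 4): 128x + 384.
Outer (x from 0 to 3): 1728.

Therefore ∯_{∂V} F · n dS = 1728.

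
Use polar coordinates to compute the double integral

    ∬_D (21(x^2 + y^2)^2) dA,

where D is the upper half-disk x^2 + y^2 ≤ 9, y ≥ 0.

The region D is 0 ≤ r ≤ 3, 0 ≤ θ ≤ π in polar coordinates, where x = r cos(θ), y = r sin(θ), and dA = r dr dθ.

Under the substitution, the integrand becomes 21r^4, so

    ∬_D (21(x^2 + y^2)^2) dA = ∫_{0}^{π} ∫_{0}^{3} (21r^4) · r dr dθ.

Inner integral (in r): ∫_{0}^{3} (21r^4) · r dr = 5103/2.

Outer integral (in θ): ∫_{0}^{π} (5103/2) dθ = 5103π/2.

Therefore ∬_D (21(x^2 + y^2)^2) dA = 5103π/2.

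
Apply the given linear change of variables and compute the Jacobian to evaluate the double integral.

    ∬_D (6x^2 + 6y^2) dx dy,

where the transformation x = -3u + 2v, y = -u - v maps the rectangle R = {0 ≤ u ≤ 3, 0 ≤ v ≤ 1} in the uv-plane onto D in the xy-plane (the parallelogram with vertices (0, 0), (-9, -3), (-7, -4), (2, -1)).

Compute the Jacobian determinant of (x, y) with respect to (u, v):

    ∂(x,y)/∂(u,v) = | -3  2 | = (-3)(-1) - (2)(-1) = 5.
                   | -1  -1 |

Its absolute value is |J| = 5 (the area scaling factor).

Substituting x = -3u + 2v, y = -u - v into the integrand,

    6x^2 + 6y^2 → 60u^2 - 60u v + 30v^2,

so the integral becomes

    ∬_R (60u^2 - 60u v + 30v^2) · |J| du dv = ∫_0^3 ∫_0^1 (300u^2 - 300u v + 150v^2) dv du.

Inner (v): 300u^2 - 150u + 50.
Outer (u): 2175.

Therefore ∬_D (6x^2 + 6y^2) dx dy = 2175.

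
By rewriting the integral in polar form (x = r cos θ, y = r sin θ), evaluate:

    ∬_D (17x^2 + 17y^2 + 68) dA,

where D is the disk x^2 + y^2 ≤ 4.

The region D is 0 ≤ r ≤ 2, 0 ≤ θ ≤ 2π in polar coordinates, where x = r cos(θ), y = r sin(θ), and dA = r dr dθ.

Under the substitution, the integrand becomes 17r^2 + 68, so

    ∬_D (17x^2 + 17y^2 + 68) dA = ∫_{0}^{2π} ∫_{0}^{2} (17r^2 + 68) · r dr dθ.

Inner integral (in r): ∫_{0}^{2} (17r^2 + 68) · r dr = 204.

Outer integral (in θ): ∫_{0}^{2π} (204) dθ = 408π.

Therefore ∬_D (17x^2 + 17y^2 + 68) dA = 408π.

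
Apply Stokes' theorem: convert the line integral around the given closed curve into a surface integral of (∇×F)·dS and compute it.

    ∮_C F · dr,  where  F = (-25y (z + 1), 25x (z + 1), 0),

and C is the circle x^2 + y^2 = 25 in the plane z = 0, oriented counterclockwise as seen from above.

Let S be the flat disk x^2 + y^2 ≤ 25 in the plane z = 0, with upward unit normal n̂ = ẑ. By Stokes' theorem,

    ∮_C F · dr = ∬_S (∇ × F) · n̂ dS = ∬_D (curl F)_z dA,

where D is the disk x^2 + y^2 ≤ 25.

Compute the curl of F = (-25y (z + 1), 25x (z + 1), 0):
    (∇ × F)_x = ∂F_z/∂y - ∂F_y/∂z = -25x,
    (∇ × F)_y = ∂F_x/∂z - ∂F_z/∂x = -25y,
    (∇ × F)_z = ∂F_y/∂x - ∂F_x/∂y = 50z + 50.

On z = 0, (curl F)_z = 50.

Convert to polar (x = r cos θ, y = r sin θ, dA = r dr dθ); the integrand becomes 50, so

    ∬_D (curl F)_z dA = ∫_0^{2π} ∫_0^{5} (50) · r dr dθ.

Inner (r from 0 to 5): 625.
Outer (θ from 0 to 2π): 1250π.

Therefore ∮_C F · dr = 1250π.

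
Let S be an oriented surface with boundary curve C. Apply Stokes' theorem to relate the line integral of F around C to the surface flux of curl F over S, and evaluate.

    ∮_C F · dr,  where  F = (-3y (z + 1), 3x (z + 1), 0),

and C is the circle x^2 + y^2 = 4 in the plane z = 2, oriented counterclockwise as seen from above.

Let S be the flat disk x^2 + y^2 ≤ 4 in the plane z = 2, with upward unit normal n̂ = ẑ. By Stokes' theorem,

    ∮_C F · dr = ∬_S (∇ × F) · n̂ dS = ∬_D (curl F)_z dA,

where D is the disk x^2 + y^2 ≤ 4.

Compute the curl of F = (-3y (z + 1), 3x (z + 1), 0):
    (∇ × F)_x = ∂F_z/∂y - ∂F_y/∂z = -3x,
    (∇ × F)_y = ∂F_x/∂z - ∂F_z/∂x = -3y,
    (∇ × F)_z = ∂F_y/∂x - ∂F_x/∂y = 6z + 6.

On z = 2, (curl F)_z = 18.

Convert to polar (x = r cos θ, y = r sin θ, dA = r dr dθ); the integrand becomes 18, so

    ∬_D (curl F)_z dA = ∫_0^{2π} ∫_0^{2} (18) · r dr dθ.

Inner (r from 0 to 2): 36.
Outer (θ from 0 to 2π): 72π.

Therefore ∮_C F · dr = 72π.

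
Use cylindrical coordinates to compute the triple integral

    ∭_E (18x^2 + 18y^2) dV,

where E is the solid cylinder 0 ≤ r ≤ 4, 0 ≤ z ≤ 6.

In cylindrical coordinates, x = r cos(θ), y = r sin(θ), z = z, and dV = r dr dθ dz.

The integrand becomes 18r^2, so

    ∭_E (18x^2 + 18y^2) dV = ∫_{0}^{2π} ∫_{0}^{4} ∫_{0}^{6} (18r^2) · r dz dr dθ.

Inner (z): 108r^3.
Middle (r from 0 to 4): 6912.
Outer (θ): 13824π.

Therefore the triple integral equals 13824π.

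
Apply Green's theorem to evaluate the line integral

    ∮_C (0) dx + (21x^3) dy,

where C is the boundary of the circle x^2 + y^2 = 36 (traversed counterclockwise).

Green's theorem converts the closed line integral into a double integral over the enclosed region D:

    ∮_C P dx + Q dy = ∬_D (∂Q/∂x - ∂P/∂y) dA.

Here P = 0, Q = 21x^3, so

    ∂Q/∂x = 63x^2,    ∂P/∂y = 0,
    ∂Q/∂x - ∂P/∂y = 63x^2.

D is the region x^2 + y^2 ≤ 36. Evaluating the double integral:

In polar coordinates (x = r cos θ, y = r sin θ, dA = r dr dθ) the integrand becomes 63r^2cos(θ)^2, so

    ∬_D (63x^2) dA = ∫_0^{2π} ∫_0^{6} (63r^2cos(θ)^2) · r dr dθ.

Inner (r from 0 to 6): 20412cos(θ)^2.
Outer (θ from 0 to 2π): 20412π.

Therefore ∮_C P dx + Q dy = 20412π.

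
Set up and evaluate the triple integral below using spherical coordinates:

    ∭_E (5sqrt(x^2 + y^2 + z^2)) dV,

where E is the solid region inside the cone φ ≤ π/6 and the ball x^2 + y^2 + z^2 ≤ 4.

In spherical coordinates, x = ρ sin(φ) cos(θ), y = ρ sin(φ) sin(θ), z = ρ cos(φ), and dV = ρ^2 sin(φ) dρ dφ dθ.

The integrand becomes 5ρ, so

    ∭_E (5sqrt(x^2 + y^2 + z^2)) dV = ∫_{0}^{2π} ∫_{0}^{π/6} ∫_{0}^{2} (5ρ) · ρ^2 sin(φ) dρ dφ dθ.

Inner (ρ): 20sin(φ).
Middle (φ): 20 - 10sqrt(3).
Outer (θ): 20π (2 - sqrt(3)).

Therefore the triple integral equals 20π (2 - sqrt(3)).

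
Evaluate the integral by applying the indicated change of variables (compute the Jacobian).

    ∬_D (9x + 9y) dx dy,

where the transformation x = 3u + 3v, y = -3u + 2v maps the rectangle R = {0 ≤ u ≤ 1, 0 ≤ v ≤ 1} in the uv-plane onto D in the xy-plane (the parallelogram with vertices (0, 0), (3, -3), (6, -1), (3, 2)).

Compute the Jacobian determinant of (x, y) with respect to (u, v):

    ∂(x,y)/∂(u,v) = | 3  3 | = (3)(2) - (3)(-3) = 15.
                   | -3  2 |

Its absolute value is |J| = 15 (the area scaling factor).

Substituting x = 3u + 3v, y = -3u + 2v into the integrand,

    9x + 9y → 45v,

so the integral becomes

    ∬_R (45v) · |J| du dv = ∫_0^1 ∫_0^1 (675v) dv du.

Inner (v): 675/2.
Outer (u): 675/2.

Therefore ∬_D (9x + 9y) dx dy = 675/2.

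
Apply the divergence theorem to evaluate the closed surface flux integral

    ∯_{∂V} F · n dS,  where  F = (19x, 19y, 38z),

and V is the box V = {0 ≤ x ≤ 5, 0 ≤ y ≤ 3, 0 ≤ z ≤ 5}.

By the divergence theorem,

    ∯_{∂V} F · n dS = ∭_V (∇ · F) dV.

Compute the divergence:
    ∇ · F = ∂F_x/∂x + ∂F_y/∂y + ∂F_z/∂z = 19 + 19 + 38 = 76.

V is a rectangular box, so dV = dx dy dz with 0 ≤ x ≤ 5, 0 ≤ y ≤ 3, 0 ≤ z ≤ 5.

Integrate (76) over V as an iterated integral:

    ∭_V (∇·F) dV = ∫_0^{5} ∫_0^{3} ∫_0^{5} (76) dz dy dx.

Inner (z from 0 to 5): 380.
Middle (y from 0 to 3): 1140.
Outer (x from 0 to 5): 5700.

Therefore ∯_{∂V} F · n dS = 5700.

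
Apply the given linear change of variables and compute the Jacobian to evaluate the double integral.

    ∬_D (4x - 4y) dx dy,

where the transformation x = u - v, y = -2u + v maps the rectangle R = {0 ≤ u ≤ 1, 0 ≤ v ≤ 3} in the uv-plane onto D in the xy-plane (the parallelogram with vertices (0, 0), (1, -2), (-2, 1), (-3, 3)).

Compute the Jacobian determinant of (x, y) with respect to (u, v):

    ∂(x,y)/∂(u,v) = | 1  -1 | = (1)(1) - (-1)(-2) = -1.
                   | -2  1 |

Its absolute value is |J| = 1 (the area scaling factor).

Substituting x = u - v, y = -2u + v into the integrand,

    4x - 4y → 12u - 8v,

so the integral becomes

    ∬_R (12u - 8v) · |J| du dv = ∫_0^1 ∫_0^3 (12u - 8v) dv du.

Inner (v): 36u - 36.
Outer (u): -18.

Therefore ∬_D (4x - 4y) dx dy = -18.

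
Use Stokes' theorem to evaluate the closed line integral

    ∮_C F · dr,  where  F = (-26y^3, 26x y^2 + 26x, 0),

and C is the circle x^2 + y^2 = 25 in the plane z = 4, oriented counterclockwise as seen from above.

Let S be the flat disk x^2 + y^2 ≤ 25 in the plane z = 4, with upward unit normal n̂ = ẑ. By Stokes' theorem,

    ∮_C F · dr = ∬_S (∇ × F) · n̂ dS = ∬_D (curl F)_z dA,

where D is the disk x^2 + y^2 ≤ 25.

Compute the curl of F = (-26y^3, 26x y^2 + 26x, 0):
    (∇ × F)_x = ∂F_z/∂y - ∂F_y/∂z = 0,
    (∇ × F)_y = ∂F_x/∂z - ∂F_z/∂x = 0,
    (∇ × F)_z = ∂F_y/∂x - ∂F_x/∂y = 104y^2 + 26.

On z = 4, (curl F)_z = 104y^2 + 26.

Convert to polar (x = r cos θ, y = r sin θ, dA = r dr dθ); the integrand becomes 104r^2sin(θ)^2 + 26, so

    ∬_D (curl F)_z dA = ∫_0^{2π} ∫_0^{5} (104r^2sin(θ)^2 + 26) · r dr dθ.

Inner (r from 0 to 5): 16250sin(θ)^2 + 325.
Outer (θ from 0 to 2π): 16900π.

Therefore ∮_C F · dr = 16900π.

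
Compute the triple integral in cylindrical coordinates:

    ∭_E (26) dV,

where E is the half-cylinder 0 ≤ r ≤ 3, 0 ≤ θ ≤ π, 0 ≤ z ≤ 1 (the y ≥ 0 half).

In cylindrical coordinates, x = r cos(θ), y = r sin(θ), z = z, and dV = r dr dθ dz.

The integrand becomes 26, so

    ∭_E (26) dV = ∫_{0}^{π} ∫_{0}^{3} ∫_{0}^{1} (26) · r dz dr dθ.

Inner (z): 26r.
Middle (r from 0 to 3): 117.
Outer (θ): 117π.

Therefore the triple integral equals 117π.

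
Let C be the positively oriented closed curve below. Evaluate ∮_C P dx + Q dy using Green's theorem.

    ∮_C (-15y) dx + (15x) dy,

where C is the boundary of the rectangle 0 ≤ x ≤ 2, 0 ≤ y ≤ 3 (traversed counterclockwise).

Green's theorem converts the closed line integral into a double integral over the enclosed region D:

    ∮_C P dx + Q dy = ∬_D (∂Q/∂x - ∂P/∂y) dA.

Here P = -15y, Q = 15x, so

    ∂Q/∂x = 15,    ∂P/∂y = -15,
    ∂Q/∂x - ∂P/∂y = 30.

D is the region 0 ≤ x ≤ 2, 0 ≤ y ≤ 3. Evaluating the double integral:

    ∬_D (30) dA = ∫_0^{2} ∫_0^{3} (30) dy dx.

Inner (y from 0 to 3): 90.
Outer (x from 0 to 2): 180.

Therefore ∮_C P dx + Q dy = 180.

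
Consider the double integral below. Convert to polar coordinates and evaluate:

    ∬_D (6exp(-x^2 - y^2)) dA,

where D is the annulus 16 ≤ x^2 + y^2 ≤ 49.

The region D is 4 ≤ r ≤ 7, 0 ≤ θ ≤ 2π in polar coordinates, where x = r cos(θ), y = r sin(θ), and dA = r dr dθ.

Under the substitution, the integrand becomes 6exp(-r^2), so

    ∬_D (6exp(-x^2 - y^2)) dA = ∫_{0}^{2π} ∫_{4}^{7} (6exp(-r^2)) · r dr dθ.

Inner integral (in r): ∫_{4}^{7} (6exp(-r^2)) · r dr = -(3 - 3exp(33))exp(-49).

Outer integral (in θ): ∫_{0}^{2π} (-(3 - 3exp(33))exp(-49)) dθ = -6π (1 - exp(33))exp(-49).

Therefore ∬_D (6exp(-x^2 - y^2)) dA = -6π (1 - exp(33))exp(-49).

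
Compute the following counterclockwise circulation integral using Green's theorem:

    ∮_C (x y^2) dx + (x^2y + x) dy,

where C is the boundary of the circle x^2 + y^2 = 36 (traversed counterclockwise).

Green's theorem converts the closed line integral into a double integral over the enclosed region D:

    ∮_C P dx + Q dy = ∬_D (∂Q/∂x - ∂P/∂y) dA.

Here P = x y^2, Q = x^2y + x, so

    ∂Q/∂x = 2x y + 1,    ∂P/∂y = 2x y,
    ∂Q/∂x - ∂P/∂y = 1.

D is the region x^2 + y^2 ≤ 36. Evaluating the double integral:

In polar coordinates (x = r cos θ, y = r sin θ, dA = r dr dθ) the integrand becomes 1, so

    ∬_D (1) dA = ∫_0^{2π} ∫_0^{6} (1) · r dr dθ.

Inner (r from 0 to 6): 18.
Outer (θ from 0 to 2π): 36π.

Therefore ∮_C P dx + Q dy = 36π.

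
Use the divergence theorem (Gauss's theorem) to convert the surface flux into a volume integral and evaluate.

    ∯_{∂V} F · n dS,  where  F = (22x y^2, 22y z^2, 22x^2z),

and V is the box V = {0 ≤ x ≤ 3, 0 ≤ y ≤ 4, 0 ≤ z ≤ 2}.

By the divergence theorem,

    ∯_{∂V} F · n dS = ∭_V (∇ · F) dV.

Compute the divergence:
    ∇ · F = ∂F_x/∂x + ∂F_y/∂y + ∂F_z/∂z = 22y^2 + 22z^2 + 22x^2 = 22x^2 + 22y^2 + 22z^2.

V is a rectangular box, so dV = dx dy dz with 0 ≤ x ≤ 3, 0 ≤ y ≤ 4, 0 ≤ z ≤ 2.

Integrate (22x^2 + 22y^2 + 22z^2) over V as an iterated integral:

    ∭_V (∇·F) dV = ∫_0^{3} ∫_0^{4} ∫_0^{2} (22x^2 + 22y^2 + 22z^2) dz dy dx.

Inner (z from 0 to 2): 44x^2 + 44y^2 + 176/3.
Middle (y from 0 to 4): 176x^2 + 3520/3.
Outer (x from 0 to 3): 5104.

Therefore ∯_{∂V} F · n dS = 5104.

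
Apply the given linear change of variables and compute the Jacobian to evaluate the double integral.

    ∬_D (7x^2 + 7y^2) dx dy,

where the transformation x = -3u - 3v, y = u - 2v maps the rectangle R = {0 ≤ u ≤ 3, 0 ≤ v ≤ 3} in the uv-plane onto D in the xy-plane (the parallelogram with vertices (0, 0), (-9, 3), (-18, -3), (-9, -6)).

Compute the Jacobian determinant of (x, y) with respect to (u, v):

    ∂(x,y)/∂(u,v) = | -3  -3 | = (-3)(-2) - (-3)(1) = 9.
                   | 1  -2 |

Its absolute value is |J| = 9 (the area scaling factor).

Substituting x = -3u - 3v, y = u - 2v into the integrand,

    7x^2 + 7y^2 → 70u^2 + 98u v + 91v^2,

so the integral becomes

    ∬_R (70u^2 + 98u v + 91v^2) · |J| du dv = ∫_0^3 ∫_0^3 (630u^2 + 882u v + 819v^2) dv du.

Inner (v): 1890u^2 + 3969u + 7371.
Outer (u): 113967/2.

Therefore ∬_D (7x^2 + 7y^2) dx dy = 113967/2.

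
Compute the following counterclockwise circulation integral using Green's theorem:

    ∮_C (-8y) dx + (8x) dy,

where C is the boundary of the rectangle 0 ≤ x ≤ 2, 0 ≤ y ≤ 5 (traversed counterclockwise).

Green's theorem converts the closed line integral into a double integral over the enclosed region D:

    ∮_C P dx + Q dy = ∬_D (∂Q/∂x - ∂P/∂y) dA.

Here P = -8y, Q = 8x, so

    ∂Q/∂x = 8,    ∂P/∂y = -8,
    ∂Q/∂x - ∂P/∂y = 16.

D is the region 0 ≤ x ≤ 2, 0 ≤ y ≤ 5. Evaluating the double integral:

    ∬_D (16) dA = ∫_0^{2} ∫_0^{5} (16) dy dx.

Inner (y from 0 to 5): 80.
Outer (x from 0 to 2): 160.

Therefore ∮_C P dx + Q dy = 160.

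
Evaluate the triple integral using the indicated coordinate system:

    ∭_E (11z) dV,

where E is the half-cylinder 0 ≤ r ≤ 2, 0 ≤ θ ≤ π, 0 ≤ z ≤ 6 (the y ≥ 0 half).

In cylindrical coordinates, x = r cos(θ), y = r sin(θ), z = z, and dV = r dr dθ dz.

The integrand becomes 11z, so

    ∭_E (11z) dV = ∫_{0}^{π} ∫_{0}^{2} ∫_{0}^{6} (11z) · r dz dr dθ.

Inner (z): 198r.
Middle (r from 0 to 2): 396.
Outer (θ): 396π.

Therefore the triple integral equals 396π.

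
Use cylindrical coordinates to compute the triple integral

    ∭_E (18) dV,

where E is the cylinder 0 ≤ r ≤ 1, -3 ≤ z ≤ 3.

In cylindrical coordinates, x = r cos(θ), y = r sin(θ), z = z, and dV = r dr dθ dz.

The integrand becomes 18, so

    ∭_E (18) dV = ∫_{0}^{2π} ∫_{0}^{1} ∫_{-3}^{3} (18) · r dz dr dθ.

Inner (z): 108r.
Middle (r from 0 to 1): 54.
Outer (θ): 108π.

Therefore the triple integral equals 108π.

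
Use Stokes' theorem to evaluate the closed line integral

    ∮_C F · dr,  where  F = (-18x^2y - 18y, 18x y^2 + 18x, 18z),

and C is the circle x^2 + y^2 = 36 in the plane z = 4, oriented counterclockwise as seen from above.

Let S be the flat disk x^2 + y^2 ≤ 36 in the plane z = 4, with upward unit normal n̂ = ẑ. By Stokes' theorem,

    ∮_C F · dr = ∬_S (∇ × F) · n̂ dS = ∬_D (curl F)_z dA,

where D is the disk x^2 + y^2 ≤ 36.

Compute the curl of F = (-18x^2y - 18y, 18x y^2 + 18x, 18z):
    (∇ × F)_x = ∂F_z/∂y - ∂F_y/∂z = 0,
    (∇ × F)_y = ∂F_x/∂z - ∂F_z/∂x = 0,
    (∇ × F)_z = ∂F_y/∂x - ∂F_x/∂y = 18x^2 + 18y^2 + 36.

On z = 4, (curl F)_z = 18x^2 + 18y^2 + 36.

Convert to polar (x = r cos θ, y = r sin θ, dA = r dr dθ); the integrand becomes 18r^2 + 36, so

    ∬_D (curl F)_z dA = ∫_0^{2π} ∫_0^{6} (18r^2 + 36) · r dr dθ.

Inner (r from 0 to 6): 6480.
Outer (θ from 0 to 2π): 12960π.

Therefore ∮_C F · dr = 12960π.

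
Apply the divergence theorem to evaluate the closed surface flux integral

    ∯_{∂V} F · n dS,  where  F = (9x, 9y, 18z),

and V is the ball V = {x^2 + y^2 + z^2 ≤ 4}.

By the divergence theorem,

    ∯_{∂V} F · n dS = ∭_V (∇ · F) dV.

Compute the divergence:
    ∇ · F = ∂F_x/∂x + ∂F_y/∂y + ∂F_z/∂z = 9 + 9 + 18 = 36.

In spherical coordinates, x = ρ sin(φ) cos(θ), y = ρ sin(φ) sin(θ), z = ρ cos(φ), dV = ρ^2 sin(φ) dρ dφ dθ, with 0 ≤ ρ ≤ 2, 0 ≤ φ ≤ π, 0 ≤ θ ≤ 2π.

The integrand, after substitution and multiplying by the volume element, becomes (36) · ρ^2 sin(φ), so

    ∭_V (∇·F) dV = ∫_0^{2π} ∫_0^{π} ∫_0^{2} (36) · ρ^2 sin(φ) dρ dφ dθ.

Inner (ρ from 0 to 2): 96sin(φ).
Middle (φ from 0 to π): 192.
Outer (θ from 0 to 2π): 384π.

Therefore ∯_{∂V} F · n dS = 384π.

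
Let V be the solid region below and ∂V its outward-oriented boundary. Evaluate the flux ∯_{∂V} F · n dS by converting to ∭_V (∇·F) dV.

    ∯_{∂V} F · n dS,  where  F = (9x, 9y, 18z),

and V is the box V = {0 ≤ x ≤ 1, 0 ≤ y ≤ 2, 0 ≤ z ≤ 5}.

By the divergence theorem,

    ∯_{∂V} F · n dS = ∭_V (∇ · F) dV.

Compute the divergence:
    ∇ · F = ∂F_x/∂x + ∂F_y/∂y + ∂F_z/∂z = 9 + 9 + 18 = 36.

V is a rectangular box, so dV = dx dy dz with 0 ≤ x ≤ 1, 0 ≤ y ≤ 2, 0 ≤ z ≤ 5.

Integrate (36) over V as an iterated integral:

    ∭_V (∇·F) dV = ∫_0^{1} ∫_0^{2} ∫_0^{5} (36) dz dy dx.

Inner (z from 0 to 5): 180.
Middle (y from 0 to 2): 360.
Outer (x from 0 to 1): 360.

Therefore ∯_{∂V} F · n dS = 360.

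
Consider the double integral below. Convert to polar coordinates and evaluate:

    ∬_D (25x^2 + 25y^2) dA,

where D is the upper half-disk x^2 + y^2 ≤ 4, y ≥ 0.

The region D is 0 ≤ r ≤ 2, 0 ≤ θ ≤ π in polar coordinates, where x = r cos(θ), y = r sin(θ), and dA = r dr dθ.

Under the substitution, the integrand becomes 25r^2, so

    ∬_D (25x^2 + 25y^2) dA = ∫_{0}^{π} ∫_{0}^{2} (25r^2) · r dr dθ.

Inner integral (in r): ∫_{0}^{2} (25r^2) · r dr = 100.

Outer integral (in θ): ∫_{0}^{π} (100) dθ = 100π.

Therefore ∬_D (25x^2 + 25y^2) dA = 100π.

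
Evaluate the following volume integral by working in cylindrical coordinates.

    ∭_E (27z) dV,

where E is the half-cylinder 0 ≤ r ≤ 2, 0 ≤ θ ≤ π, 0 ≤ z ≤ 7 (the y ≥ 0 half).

In cylindrical coordinates, x = r cos(θ), y = r sin(θ), z = z, and dV = r dr dθ dz.

The integrand becomes 27z, so

    ∭_E (27z) dV = ∫_{0}^{π} ∫_{0}^{2} ∫_{0}^{7} (27z) · r dz dr dθ.

Inner (z): 1323r/2.
Middle (r from 0 to 2): 1323.
Outer (θ): 1323π.

Therefore the triple integral equals 1323π.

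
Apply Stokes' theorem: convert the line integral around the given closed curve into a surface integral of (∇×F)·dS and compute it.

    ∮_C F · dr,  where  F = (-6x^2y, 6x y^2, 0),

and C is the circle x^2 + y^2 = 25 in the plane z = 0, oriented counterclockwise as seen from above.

Let S be the flat disk x^2 + y^2 ≤ 25 in the plane z = 0, with upward unit normal n̂ = ẑ. By Stokes' theorem,

    ∮_C F · dr = ∬_S (∇ × F) · n̂ dS = ∬_D (curl F)_z dA,

where D is the disk x^2 + y^2 ≤ 25.

Compute the curl of F = (-6x^2y, 6x y^2, 0):
    (∇ × F)_x = ∂F_z/∂y - ∂F_y/∂z = 0,
    (∇ × F)_y = ∂F_x/∂z - ∂F_z/∂x = 0,
    (∇ × F)_z = ∂F_y/∂x - ∂F_x/∂y = 6x^2 + 6y^2.

On z = 0, (curl F)_z = 6x^2 + 6y^2.

Convert to polar (x = r cos θ, y = r sin θ, dA = r dr dθ); the integrand becomes 6r^2, so

    ∬_D (curl F)_z dA = ∫_0^{2π} ∫_0^{5} (6r^2) · r dr dθ.

Inner (r from 0 to 5): 1875/2.
Outer (θ from 0 to 2π): 1875π.

Therefore ∮_C F · dr = 1875π.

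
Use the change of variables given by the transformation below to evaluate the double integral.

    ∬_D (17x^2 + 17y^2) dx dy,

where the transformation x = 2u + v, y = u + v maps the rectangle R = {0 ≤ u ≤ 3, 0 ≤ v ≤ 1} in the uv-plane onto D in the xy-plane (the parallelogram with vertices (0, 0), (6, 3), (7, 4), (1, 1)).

Compute the Jacobian determinant of (x, y) with respect to (u, v):

    ∂(x,y)/∂(u,v) = | 2  1 | = (2)(1) - (1)(1) = 1.
                   | 1  1 |

Its absolute value is |J| = 1 (the area scaling factor).

Substituting x = 2u + v, y = u + v into the integrand,

    17x^2 + 17y^2 → 85u^2 + 102u v + 34v^2,

so the integral becomes

    ∬_R (85u^2 + 102u v + 34v^2) · |J| du dv = ∫_0^3 ∫_0^1 (85u^2 + 102u v + 34v^2) dv du.

Inner (v): 85u^2 + 51u + 34/3.
Outer (u): 2057/2.

Therefore ∬_D (17x^2 + 17y^2) dx dy = 2057/2.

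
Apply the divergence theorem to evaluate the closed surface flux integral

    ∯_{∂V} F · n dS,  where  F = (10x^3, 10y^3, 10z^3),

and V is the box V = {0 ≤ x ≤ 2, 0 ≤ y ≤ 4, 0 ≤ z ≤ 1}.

By the divergence theorem,

    ∯_{∂V} F · n dS = ∭_V (∇ · F) dV.

Compute the divergence:
    ∇ · F = ∂F_x/∂x + ∂F_y/∂y + ∂F_z/∂z = 30x^2 + 30y^2 + 30z^2.

V is a rectangular box, so dV = dx dy dz with 0 ≤ x ≤ 2, 0 ≤ y ≤ 4, 0 ≤ z ≤ 1.

Integrate (30x^2 + 30y^2 + 30z^2) over V as an iterated integral:

    ∭_V (∇·F) dV = ∫_0^{2} ∫_0^{4} ∫_0^{1} (30x^2 + 30y^2 + 30z^2) dz dy dx.

Inner (z from 0 to 1): 30x^2 + 30y^2 + 10.
Middle (y from 0 to 4): 120x^2 + 680.
Outer (x from 0 to 2): 1680.

Therefore ∯_{∂V} F · n dS = 1680.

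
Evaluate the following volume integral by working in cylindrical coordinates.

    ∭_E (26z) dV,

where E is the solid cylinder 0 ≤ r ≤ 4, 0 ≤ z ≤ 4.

In cylindrical coordinates, x = r cos(θ), y = r sin(θ), z = z, and dV = r dr dθ dz.

The integrand becomes 26z, so

    ∭_E (26z) dV = ∫_{0}^{2π} ∫_{0}^{4} ∫_{0}^{4} (26z) · r dz dr dθ.

Inner (z): 208r.
Middle (r from 0 to 4): 1664.
Outer (θ): 3328π.

Therefore the triple integral equals 3328π.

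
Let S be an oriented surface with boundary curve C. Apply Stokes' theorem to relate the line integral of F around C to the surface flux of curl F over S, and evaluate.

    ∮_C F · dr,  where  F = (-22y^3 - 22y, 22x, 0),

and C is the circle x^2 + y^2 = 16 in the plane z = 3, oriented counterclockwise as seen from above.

Let S be the flat disk x^2 + y^2 ≤ 16 in the plane z = 3, with upward unit normal n̂ = ẑ. By Stokes' theorem,

    ∮_C F · dr = ∬_S (∇ × F) · n̂ dS = ∬_D (curl F)_z dA,

where D is the disk x^2 + y^2 ≤ 16.

Compute the curl of F = (-22y^3 - 22y, 22x, 0):
    (∇ × F)_x = ∂F_z/∂y - ∂F_y/∂z = 0,
    (∇ × F)_y = ∂F_x/∂z - ∂F_z/∂x = 0,
    (∇ × F)_z = ∂F_y/∂x - ∂F_x/∂y = 66y^2 + 44.

On z = 3, (curl F)_z = 66y^2 + 44.

Convert to polar (x = r cos θ, y = r sin θ, dA = r dr dθ); the integrand becomes 66r^2sin(θ)^2 + 44, so

    ∬_D (curl F)_z dA = ∫_0^{2π} ∫_0^{4} (66r^2sin(θ)^2 + 44) · r dr dθ.

Inner (r from 0 to 4): 4224sin(θ)^2 + 352.
Outer (θ from 0 to 2π): 4928π.

Therefore ∮_C F · dr = 4928π.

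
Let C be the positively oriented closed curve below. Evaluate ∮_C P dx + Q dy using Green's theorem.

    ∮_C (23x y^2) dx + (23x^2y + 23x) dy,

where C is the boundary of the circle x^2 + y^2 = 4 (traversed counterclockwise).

Green's theorem converts the closed line integral into a double integral over the enclosed region D:

    ∮_C P dx + Q dy = ∬_D (∂Q/∂x - ∂P/∂y) dA.

Here P = 23x y^2, Q = 23x^2y + 23x, so

    ∂Q/∂x = 46x y + 23,    ∂P/∂y = 46x y,
    ∂Q/∂x - ∂P/∂y = 23.

D is the region x^2 + y^2 ≤ 4. Evaluating the double integral:

In polar coordinates (x = r cos θ, y = r sin θ, dA = r dr dθ) the integrand becomes 23, so

    ∬_D (23) dA = ∫_0^{2π} ∫_0^{2} (23) · r dr dθ.

Inner (r from 0 to 2): 46.
Outer (θ from 0 to 2π): 92π.

Therefore ∮_C P dx + Q dy = 92π.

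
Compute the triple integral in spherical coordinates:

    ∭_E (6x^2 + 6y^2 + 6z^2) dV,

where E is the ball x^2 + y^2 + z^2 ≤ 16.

In spherical coordinates, x = ρ sin(φ) cos(θ), y = ρ sin(φ) sin(θ), z = ρ cos(φ), and dV = ρ^2 sin(φ) dρ dφ dθ.

The integrand becomes 6ρ^2, so

    ∭_E (6x^2 + 6y^2 + 6z^2) dV = ∫_{0}^{2π} ∫_{0}^{π} ∫_{0}^{4} (6ρ^2) · ρ^2 sin(φ) dρ dφ dθ.

Inner (ρ): 6144sin(φ)/5.
Middle (φ): 12288/5.
Outer (θ): 24576π/5.

Therefore the triple integral equals 24576π/5.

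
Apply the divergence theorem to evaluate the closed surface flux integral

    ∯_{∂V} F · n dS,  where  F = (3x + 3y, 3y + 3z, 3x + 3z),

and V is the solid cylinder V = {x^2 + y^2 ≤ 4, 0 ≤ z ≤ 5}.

By the divergence theorem,

    ∯_{∂V} F · n dS = ∭_V (∇ · F) dV.

Compute the divergence:
    ∇ · F = ∂F_x/∂x + ∂F_y/∂y + ∂F_z/∂z = 3 + 3 + 3 = 9.

In cylindrical coordinates, x = r cos(θ), y = r sin(θ), z = z, dV = r dr dθ dz, with 0 ≤ r ≤ 2, 0 ≤ θ ≤ 2π, 0 ≤ z ≤ 5.

The integrand, after substitution and multiplying by the volume element, becomes (9) · r, so

    ∭_V (∇·F) dV = ∫_0^{2π} ∫_0^{2} ∫_0^{5} (9) · r dz dr dθ.

Inner (z from 0 to 5): 45r.
Middle (r from 0 to 2): 90.
Outer (θ from 0 to 2π): 180π.

Therefore ∯_{∂V} F · n dS = 180π.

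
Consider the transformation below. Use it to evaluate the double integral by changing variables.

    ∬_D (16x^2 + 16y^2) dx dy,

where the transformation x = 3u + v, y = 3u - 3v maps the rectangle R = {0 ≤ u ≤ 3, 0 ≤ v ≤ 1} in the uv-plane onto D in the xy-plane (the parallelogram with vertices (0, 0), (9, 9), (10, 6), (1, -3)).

Compute the Jacobian determinant of (x, y) with respect to (u, v):

    ∂(x,y)/∂(u,v) = | 3  1 | = (3)(-3) - (1)(3) = -12.
                   | 3  -3 |

Its absolute value is |J| = 12 (the area scaling factor).

Substituting x = 3u + v, y = 3u - 3v into the integrand,

    16x^2 + 16y^2 → 288u^2 - 192u v + 160v^2,

so the integral becomes

    ∬_R (288u^2 - 192u v + 160v^2) · |J| du dv = ∫_0^3 ∫_0^1 (3456u^2 - 2304u v + 1920v^2) dv du.

Inner (v): 3456u^2 - 1152u + 640.
Outer (u): 27840.

Therefore ∬_D (16x^2 + 16y^2) dx dy = 27840.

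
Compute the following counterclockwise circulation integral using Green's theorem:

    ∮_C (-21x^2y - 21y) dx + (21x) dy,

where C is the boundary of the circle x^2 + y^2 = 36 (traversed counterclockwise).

Green's theorem converts the closed line integral into a double integral over the enclosed region D:

    ∮_C P dx + Q dy = ∬_D (∂Q/∂x - ∂P/∂y) dA.

Here P = -21x^2y - 21y, Q = 21x, so

    ∂Q/∂x = 21,    ∂P/∂y = -21x^2 - 21,
    ∂Q/∂x - ∂P/∂y = 21x^2 + 42.

D is the region x^2 + y^2 ≤ 36. Evaluating the double integral:

In polar coordinates (x = r cos θ, y = r sin θ, dA = r dr dθ) the integrand becomes 21r^2cos(θ)^2 + 42, so

    ∬_D (21x^2 + 42) dA = ∫_0^{2π} ∫_0^{6} (21r^2cos(θ)^2 + 42) · r dr dθ.

Inner (r from 0 to 6): 6804cos(θ)^2 + 756.
Outer (θ from 0 to 2π): 8316π.

Therefore ∮_C P dx + Q dy = 8316π.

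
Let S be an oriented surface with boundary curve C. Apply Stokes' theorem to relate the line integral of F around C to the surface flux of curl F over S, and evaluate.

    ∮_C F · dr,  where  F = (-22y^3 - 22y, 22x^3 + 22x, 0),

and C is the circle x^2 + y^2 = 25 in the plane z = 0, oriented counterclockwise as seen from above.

Let S be the flat disk x^2 + y^2 ≤ 25 in the plane z = 0, with upward unit normal n̂ = ẑ. By Stokes' theorem,

    ∮_C F · dr = ∬_S (∇ × F) · n̂ dS = ∬_D (curl F)_z dA,

where D is the disk x^2 + y^2 ≤ 25.

Compute the curl of F = (-22y^3 - 22y, 22x^3 + 22x, 0):
    (∇ × F)_x = ∂F_z/∂y - ∂F_y/∂z = 0,
    (∇ × F)_y = ∂F_x/∂z - ∂F_z/∂x = 0,
    (∇ × F)_z = ∂F_y/∂x - ∂F_x/∂y = 66x^2 + 66y^2 + 44.

On z = 0, (curl F)_z = 66x^2 + 66y^2 + 44.

Convert to polar (x = r cos θ, y = r sin θ, dA = r dr dθ); the integrand becomes 66r^2 + 44, so

    ∬_D (curl F)_z dA = ∫_0^{2π} ∫_0^{5} (66r^2 + 44) · r dr dθ.

Inner (r from 0 to 5): 21725/2.
Outer (θ from 0 to 2π): 21725π.

Therefore ∮_C F · dr = 21725π.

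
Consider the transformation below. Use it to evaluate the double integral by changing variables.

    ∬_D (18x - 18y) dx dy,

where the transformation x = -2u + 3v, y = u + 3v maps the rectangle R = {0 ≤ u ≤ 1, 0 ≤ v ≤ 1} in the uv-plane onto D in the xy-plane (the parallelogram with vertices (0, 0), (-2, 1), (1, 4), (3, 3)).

Compute the Jacobian determinant of (x, y) with respect to (u, v):

    ∂(x,y)/∂(u,v) = | -2  3 | = (-2)(3) - (3)(1) = -9.
                   | 1  3 |

Its absolute value is |J| = 9 (the area scaling factor).

Substituting x = -2u + 3v, y = u + 3v into the integrand,

    18x - 18y → -54u,

so the integral becomes

    ∬_R (-54u) · |J| du dv = ∫_0^1 ∫_0^1 (-486u) dv du.

Inner (v): -486u.
Outer (u): -243.

Therefore ∬_D (18x - 18y) dx dy = -243.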